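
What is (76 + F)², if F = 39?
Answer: 13225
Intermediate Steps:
(76 + F)² = (76 + 39)² = 115² = 13225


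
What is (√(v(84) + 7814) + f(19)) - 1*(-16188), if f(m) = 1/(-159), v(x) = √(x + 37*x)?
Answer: 2573891/159 + √(7814 + 2*√798) ≈ 16277.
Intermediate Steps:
v(x) = √38*√x (v(x) = √(38*x) = √38*√x)
f(m) = -1/159
(√(v(84) + 7814) + f(19)) - 1*(-16188) = (√(√38*√84 + 7814) - 1/159) - 1*(-16188) = (√(√38*(2*√21) + 7814) - 1/159) + 16188 = (√(2*√798 + 7814) - 1/159) + 16188 = (√(7814 + 2*√798) - 1/159) + 16188 = (-1/159 + √(7814 + 2*√798)) + 16188 = 2573891/159 + √(7814 + 2*√798)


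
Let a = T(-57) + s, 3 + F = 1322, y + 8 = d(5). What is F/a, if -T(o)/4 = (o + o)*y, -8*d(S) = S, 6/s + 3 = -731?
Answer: -484073/1443414 ≈ -0.33537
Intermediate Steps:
s = -3/367 (s = 6/(-3 - 731) = 6/(-734) = 6*(-1/734) = -3/367 ≈ -0.0081744)
d(S) = -S/8
y = -69/8 (y = -8 - 1/8*5 = -8 - 5/8 = -69/8 ≈ -8.6250)
F = 1319 (F = -3 + 1322 = 1319)
T(o) = 69*o (T(o) = -4*(o + o)*(-69)/8 = -4*2*o*(-69)/8 = -(-69)*o = 69*o)
a = -1443414/367 (a = 69*(-57) - 3/367 = -3933 - 3/367 = -1443414/367 ≈ -3933.0)
F/a = 1319/(-1443414/367) = 1319*(-367/1443414) = -484073/1443414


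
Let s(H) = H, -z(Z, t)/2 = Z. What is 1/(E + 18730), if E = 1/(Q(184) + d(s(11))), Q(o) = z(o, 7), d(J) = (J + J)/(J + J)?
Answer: 367/6873909 ≈ 5.3390e-5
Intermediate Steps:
z(Z, t) = -2*Z
d(J) = 1 (d(J) = (2*J)/((2*J)) = (2*J)*(1/(2*J)) = 1)
Q(o) = -2*o
E = -1/367 (E = 1/(-2*184 + 1) = 1/(-368 + 1) = 1/(-367) = -1/367 ≈ -0.0027248)
1/(E + 18730) = 1/(-1/367 + 18730) = 1/(6873909/367) = 367/6873909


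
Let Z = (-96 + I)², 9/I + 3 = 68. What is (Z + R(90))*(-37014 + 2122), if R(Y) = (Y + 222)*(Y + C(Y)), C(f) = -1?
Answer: -419093612124/325 ≈ -1.2895e+9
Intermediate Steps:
I = 9/65 (I = 9/(-3 + 68) = 9/65 ≈ 0.13846)
R(Y) = (-1 + Y)*(222 + Y) (R(Y) = (Y + 222)*(Y - 1) = (222 + Y)*(-1 + Y) = (-1 + Y)*(222 + Y))
Z = 38825361/4225 (Z = (-96 + 9/65)² = (-6231/65)² = 38825361/4225 ≈ 9189.4)
(Z + R(90))*(-37014 + 2122) = (38825361/4225 + (-222 + 90² + 221*90))*(-37014 + 2122) = (38825361/4225 + (-222 + 8100 + 19890))*(-34892) = (38825361/4225 + 27768)*(-34892) = (156145161/4225)*(-34892) = -419093612124/325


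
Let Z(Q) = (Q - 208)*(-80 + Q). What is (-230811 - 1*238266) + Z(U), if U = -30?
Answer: -442897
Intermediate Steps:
Z(Q) = (-208 + Q)*(-80 + Q)
(-230811 - 1*238266) + Z(U) = (-230811 - 1*238266) + (16640 + (-30)² - 288*(-30)) = (-230811 - 238266) + (16640 + 900 + 8640) = -469077 + 26180 = -442897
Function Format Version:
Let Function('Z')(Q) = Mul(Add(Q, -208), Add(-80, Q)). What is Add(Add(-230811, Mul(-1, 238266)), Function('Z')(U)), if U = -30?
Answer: -442897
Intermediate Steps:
Function('Z')(Q) = Mul(Add(-208, Q), Add(-80, Q))
Add(Add(-230811, Mul(-1, 238266)), Function('Z')(U)) = Add(Add(-230811, Mul(-1, 238266)), Add(16640, Pow(-30, 2), Mul(-288, -30))) = Add(Add(-230811, -238266), Add(16640, 900, 8640)) = Add(-469077, 26180) = -442897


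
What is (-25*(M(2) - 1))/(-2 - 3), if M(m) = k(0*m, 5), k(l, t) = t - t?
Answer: -5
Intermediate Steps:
k(l, t) = 0
M(m) = 0
(-25*(M(2) - 1))/(-2 - 3) = (-25*(0 - 1))/(-2 - 3) = (-25*(-1))/(-5) = -1/5*25 = -5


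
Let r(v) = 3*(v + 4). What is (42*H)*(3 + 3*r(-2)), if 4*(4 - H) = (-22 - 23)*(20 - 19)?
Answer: 26901/2 ≈ 13451.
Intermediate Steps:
H = 61/4 (H = 4 - (-22 - 23)*(20 - 19)/4 = 4 - (-45)/4 = 4 - ¼*(-45) = 4 + 45/4 = 61/4 ≈ 15.250)
r(v) = 12 + 3*v (r(v) = 3*(4 + v) = 12 + 3*v)
(42*H)*(3 + 3*r(-2)) = (42*(61/4))*(3 + 3*(12 + 3*(-2))) = 1281*(3 + 3*(12 - 6))/2 = 1281*(3 + 3*6)/2 = 1281*(3 + 18)/2 = (1281/2)*21 = 26901/2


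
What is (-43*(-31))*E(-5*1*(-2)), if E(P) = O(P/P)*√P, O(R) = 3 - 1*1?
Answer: 2666*√10 ≈ 8430.6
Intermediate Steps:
O(R) = 2 (O(R) = 3 - 1 = 2)
E(P) = 2*√P
(-43*(-31))*E(-5*1*(-2)) = (-43*(-31))*(2*√(-5*1*(-2))) = 1333*(2*√(-5*(-2))) = 1333*(2*√10) = 2666*√10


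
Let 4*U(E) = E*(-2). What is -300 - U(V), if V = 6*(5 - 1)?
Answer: -288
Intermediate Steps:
V = 24 (V = 6*4 = 24)
U(E) = -E/2 (U(E) = (E*(-2))/4 = (-2*E)/4 = -E/2)
-300 - U(V) = -300 - (-1)*24/2 = -300 - 1*(-12) = -300 + 12 = -288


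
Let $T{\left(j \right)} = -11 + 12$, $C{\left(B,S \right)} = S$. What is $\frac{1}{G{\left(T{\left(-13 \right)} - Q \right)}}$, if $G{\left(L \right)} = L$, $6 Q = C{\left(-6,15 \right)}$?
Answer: $- \frac{2}{3} \approx -0.66667$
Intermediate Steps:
$T{\left(j \right)} = 1$
$Q = \frac{5}{2}$ ($Q = \frac{1}{6} \cdot 15 = \frac{5}{2} \approx 2.5$)
$\frac{1}{G{\left(T{\left(-13 \right)} - Q \right)}} = \frac{1}{1 - \frac{5}{2}} = \frac{1}{- \frac{3}{2}} = - \frac{2}{3}$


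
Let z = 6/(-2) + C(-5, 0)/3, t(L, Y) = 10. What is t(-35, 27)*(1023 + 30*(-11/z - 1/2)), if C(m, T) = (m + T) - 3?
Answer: 181260/17 ≈ 10662.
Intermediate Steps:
C(m, T) = -3 + T + m (C(m, T) = (T + m) - 3 = -3 + T + m)
z = -17/3 (z = 6/(-2) + (-3 + 0 - 5)/3 = 6*(-1/2) - 8*1/3 = -3 - 8/3 = -17/3 ≈ -5.6667)
t(-35, 27)*(1023 + 30*(-11/z - 1/2)) = 10*(1023 + 30*(-11/(-17/3) - 1/2)) = 10*(1023 + 30*(-11*(-3/17) - 1*1/2)) = 10*(1023 + 30*(33/17 - 1/2)) = 10*(1023 + 30*(49/34)) = 10*(1023 + 735/17) = 10*(18126/17) = 181260/17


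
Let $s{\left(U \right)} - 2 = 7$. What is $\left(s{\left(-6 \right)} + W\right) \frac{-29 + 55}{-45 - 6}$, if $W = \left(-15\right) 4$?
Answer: $26$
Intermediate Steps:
$s{\left(U \right)} = 9$ ($s{\left(U \right)} = 2 + 7 = 9$)
$W = -60$
$\left(s{\left(-6 \right)} + W\right) \frac{-29 + 55}{-45 - 6} = \left(9 - 60\right) \frac{-29 + 55}{-45 - 6} = - 51 \frac{26}{-51} = - 51 \cdot 26 \left(- \frac{1}{51}\right) = \left(-51\right) \left(- \frac{26}{51}\right) = 26$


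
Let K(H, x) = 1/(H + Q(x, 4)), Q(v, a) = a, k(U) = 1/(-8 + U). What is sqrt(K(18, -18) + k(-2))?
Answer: I*sqrt(165)/55 ≈ 0.23355*I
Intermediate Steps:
K(H, x) = 1/(4 + H) (K(H, x) = 1/(H + 4) = 1/(4 + H))
sqrt(K(18, -18) + k(-2)) = sqrt(1/(4 + 18) + 1/(-8 - 2)) = sqrt(1/22 + 1/(-10)) = sqrt(1/22 - 1/10) = sqrt(-3/55) = I*sqrt(165)/55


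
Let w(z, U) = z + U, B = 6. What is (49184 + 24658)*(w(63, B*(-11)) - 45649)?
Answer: -3371034984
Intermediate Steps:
w(z, U) = U + z
(49184 + 24658)*(w(63, B*(-11)) - 45649) = (49184 + 24658)*((6*(-11) + 63) - 45649) = 73842*((-66 + 63) - 45649) = 73842*(-3 - 45649) = 73842*(-45652) = -3371034984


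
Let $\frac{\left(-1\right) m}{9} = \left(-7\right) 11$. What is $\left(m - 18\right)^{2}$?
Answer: $455625$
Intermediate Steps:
$m = 693$ ($m = - 9 \left(\left(-7\right) 11\right) = \left(-9\right) \left(-77\right) = 693$)
$\left(m - 18\right)^{2} = \left(693 - 18\right)^{2} = 675^{2} = 455625$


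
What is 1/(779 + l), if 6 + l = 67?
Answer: 1/840 ≈ 0.0011905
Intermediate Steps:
l = 61 (l = -6 + 67 = 61)
1/(779 + l) = 1/(779 + 61) = 1/840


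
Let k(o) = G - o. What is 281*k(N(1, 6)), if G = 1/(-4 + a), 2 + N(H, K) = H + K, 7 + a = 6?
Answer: -7306/5 ≈ -1461.2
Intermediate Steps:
a = -1 (a = -7 + 6 = -1)
N(H, K) = -2 + H + K (N(H, K) = -2 + (H + K) = -2 + H + K)
G = -⅕ (G = 1/(-4 - 1) = 1/(-5) = -⅕ ≈ -0.20000)
k(o) = -⅕ - o
281*k(N(1, 6)) = 281*(-⅕ - (-2 + 1 + 6)) = 281*(-⅕ - 1*5) = 281*(-⅕ - 5) = 281*(-26/5) = -7306/5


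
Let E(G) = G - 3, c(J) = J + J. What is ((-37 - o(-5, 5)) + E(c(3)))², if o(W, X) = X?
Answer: 1521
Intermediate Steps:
c(J) = 2*J
E(G) = -3 + G
((-37 - o(-5, 5)) + E(c(3)))² = ((-37 - 1*5) + (-3 + 2*3))² = ((-37 - 5) + (-3 + 6))² = (-42 + 3)² = (-39)² = 1521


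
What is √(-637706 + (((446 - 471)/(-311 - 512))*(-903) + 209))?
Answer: I*√431813784738/823 ≈ 798.45*I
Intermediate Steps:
√(-637706 + (((446 - 471)/(-311 - 512))*(-903) + 209)) = √(-637706 + (-25/(-823)*(-903) + 209)) = √(-637706 + (-25*(-1/823)*(-903) + 209)) = √(-637706 + ((25/823)*(-903) + 209)) = √(-637706 + (-22575/823 + 209)) = √(-637706 + 149432/823) = √(-524682606/823) = I*√431813784738/823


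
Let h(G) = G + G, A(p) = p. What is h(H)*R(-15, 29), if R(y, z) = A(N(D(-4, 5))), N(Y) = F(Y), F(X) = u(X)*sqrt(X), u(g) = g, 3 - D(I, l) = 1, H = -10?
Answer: -40*sqrt(2) ≈ -56.569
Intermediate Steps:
D(I, l) = 2 (D(I, l) = 3 - 1*1 = 3 - 1 = 2)
F(X) = X**(3/2) (F(X) = X*sqrt(X) = X**(3/2))
N(Y) = Y**(3/2)
h(G) = 2*G
R(y, z) = 2*sqrt(2) (R(y, z) = 2**(3/2) = 2*sqrt(2))
h(H)*R(-15, 29) = (2*(-10))*(2*sqrt(2)) = -40*sqrt(2)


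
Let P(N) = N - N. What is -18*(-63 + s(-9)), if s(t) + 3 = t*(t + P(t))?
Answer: -270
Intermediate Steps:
P(N) = 0
s(t) = -3 + t² (s(t) = -3 + t*(t + 0) = -3 + t*t = -3 + t²)
-18*(-63 + s(-9)) = -18*(-63 + (-3 + (-9)²)) = -18*(-63 + (-3 + 81)) = -18*(-63 + 78) = -18*15 = -270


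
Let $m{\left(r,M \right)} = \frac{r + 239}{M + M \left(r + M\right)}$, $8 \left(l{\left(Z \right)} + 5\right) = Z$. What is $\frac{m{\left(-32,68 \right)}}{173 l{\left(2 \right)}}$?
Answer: $- \frac{207}{2067523} \approx -0.00010012$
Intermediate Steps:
$l{\left(Z \right)} = -5 + \frac{Z}{8}$
$m{\left(r,M \right)} = \frac{239 + r}{M + M \left(M + r\right)}$
$\frac{m{\left(-32,68 \right)}}{173 l{\left(2 \right)}} = \frac{\frac{1}{68} \frac{1}{1 + 68 - 32} \left(239 - 32\right)}{173 \left(-5 + \frac{1}{8} \cdot 2\right)} = \frac{\frac{1}{68} \cdot \frac{1}{37} \cdot 207}{173 \left(-5 + \frac{1}{4}\right)} = \frac{\frac{1}{68} \cdot \frac{1}{37} \cdot 207}{173 \left(- \frac{19}{4}\right)} = \frac{207}{2516 \left(- \frac{3287}{4}\right)} = \frac{207}{2516} \left(- \frac{4}{3287}\right) = - \frac{207}{2067523}$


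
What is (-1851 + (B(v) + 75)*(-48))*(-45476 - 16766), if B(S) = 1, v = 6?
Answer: 342268758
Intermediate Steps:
(-1851 + (B(v) + 75)*(-48))*(-45476 - 16766) = (-1851 + (1 + 75)*(-48))*(-45476 - 16766) = (-1851 + 76*(-48))*(-62242) = (-1851 - 3648)*(-62242) = -5499*(-62242) = 342268758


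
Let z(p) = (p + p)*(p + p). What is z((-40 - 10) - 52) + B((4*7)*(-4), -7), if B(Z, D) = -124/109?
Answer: 4536020/109 ≈ 41615.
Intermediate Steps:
z(p) = 4*p² (z(p) = (2*p)*(2*p) = 4*p²)
B(Z, D) = -124/109 (B(Z, D) = -124*1/109 = -124/109)
z((-40 - 10) - 52) + B((4*7)*(-4), -7) = 4*((-40 - 10) - 52)² - 124/109 = 4*(-50 - 52)² - 124/109 = 4*(-102)² - 124/109 = 4*10404 - 124/109 = 41616 - 124/109 = 4536020/109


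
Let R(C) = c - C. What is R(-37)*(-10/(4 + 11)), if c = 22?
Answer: -118/3 ≈ -39.333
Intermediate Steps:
R(C) = 22 - C
R(-37)*(-10/(4 + 11)) = (22 - 1*(-37))*(-10/(4 + 11)) = (22 + 37)*(-10/15) = 59*(-10*1/15) = 59*(-2/3) = -118/3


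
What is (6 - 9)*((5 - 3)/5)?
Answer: -6/5 ≈ -1.2000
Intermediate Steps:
(6 - 9)*((5 - 3)/5) = -3*2/5 = -3*⅖ = -6/5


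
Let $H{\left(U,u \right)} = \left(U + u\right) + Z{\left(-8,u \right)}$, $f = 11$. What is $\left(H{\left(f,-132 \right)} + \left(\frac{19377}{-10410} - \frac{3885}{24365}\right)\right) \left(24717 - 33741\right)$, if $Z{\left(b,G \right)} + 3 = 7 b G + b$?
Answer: $- \frac{553746117699936}{8454655} \approx -6.5496 \cdot 10^{7}$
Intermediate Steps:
$Z{\left(b,G \right)} = -3 + b + 7 G b$ ($Z{\left(b,G \right)} = -3 + \left(7 b G + b\right) = -3 + \left(7 G b + b\right) = -3 + \left(b + 7 G b\right) = -3 + b + 7 G b$)
$H{\left(U,u \right)} = -11 + U - 55 u$ ($H{\left(U,u \right)} = \left(U + u\right) - \left(11 - 7 u \left(-8\right)\right) = \left(U + u\right) - \left(11 + 56 u\right) = -11 + U - 55 u$)
$\left(H{\left(f,-132 \right)} + \left(\frac{19377}{-10410} - \frac{3885}{24365}\right)\right) \left(24717 - 33741\right) = \left(\left(-11 + 11 - -7260\right) + \left(\frac{19377}{-10410} - \frac{3885}{24365}\right)\right) \left(24717 - 33741\right) = \left(\left(-11 + 11 + 7260\right) + \left(19377 \left(- \frac{1}{10410}\right) - \frac{777}{4873}\right)\right) \left(-9024\right) = \left(7260 - \frac{34170897}{16909310}\right) \left(-9024\right) = \frac{122727419703}{16909310} \left(-9024\right) = - \frac{553746117699936}{8454655}$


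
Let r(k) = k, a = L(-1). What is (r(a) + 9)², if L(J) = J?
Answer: 64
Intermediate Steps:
a = -1
(r(a) + 9)² = (-1 + 9)² = 8² = 64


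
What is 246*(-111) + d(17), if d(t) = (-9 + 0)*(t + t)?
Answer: -27612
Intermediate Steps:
d(t) = -18*t
246*(-111) + d(17) = 246*(-111) - 18*17 = -27306 - 306 = -27612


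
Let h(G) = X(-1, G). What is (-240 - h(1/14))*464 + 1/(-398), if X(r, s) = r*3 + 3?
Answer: -44321281/398 ≈ -1.1136e+5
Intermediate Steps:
X(r, s) = 3 + 3*r (X(r, s) = 3*r + 3 = 3 + 3*r)
h(G) = 0 (h(G) = 3 + 3*(-1) = 3 - 3 = 0)
(-240 - h(1/14))*464 + 1/(-398) = (-240 - 1*0)*464 + 1/(-398) = (-240 + 0)*464 - 1/398 = -240*464 - 1/398 = -111360 - 1/398 = -44321281/398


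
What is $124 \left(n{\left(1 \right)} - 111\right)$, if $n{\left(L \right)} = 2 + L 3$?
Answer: $-13144$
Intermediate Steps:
$n{\left(L \right)} = 2 + 3 L$
$124 \left(n{\left(1 \right)} - 111\right) = 124 \left(\left(2 + 3 \cdot 1\right) - 111\right) = 124 \left(\left(2 + 3\right) - 111\right) = 124 \left(5 - 111\right) = 124 \left(-106\right) = -13144$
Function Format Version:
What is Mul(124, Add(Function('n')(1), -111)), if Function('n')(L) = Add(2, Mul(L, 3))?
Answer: -13144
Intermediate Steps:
Function('n')(L) = Add(2, Mul(3, L))
Mul(124, Add(Function('n')(1), -111)) = Mul(124, Add(Add(2, Mul(3, 1)), -111)) = Mul(124, Add(Add(2, 3), -111)) = Mul(124, Add(5, -111)) = Mul(124, -106) = -13144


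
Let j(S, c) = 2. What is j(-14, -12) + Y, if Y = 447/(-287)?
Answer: 127/287 ≈ 0.44251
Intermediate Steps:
Y = -447/287 (Y = 447*(-1/287) = -447/287 ≈ -1.5575)
j(-14, -12) + Y = 2 - 447/287 = 127/287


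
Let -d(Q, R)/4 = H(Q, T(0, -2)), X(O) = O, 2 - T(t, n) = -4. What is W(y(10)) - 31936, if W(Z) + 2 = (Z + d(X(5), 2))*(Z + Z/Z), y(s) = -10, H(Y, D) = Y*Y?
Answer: -30948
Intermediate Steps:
T(t, n) = 6 (T(t, n) = 2 - 1*(-4) = 2 + 4 = 6)
H(Y, D) = Y²
d(Q, R) = -4*Q²
W(Z) = -2 + (1 + Z)*(-100 + Z) (W(Z) = -2 + (Z - 4*5²)*(Z + Z/Z) = -2 + (Z - 4*25)*(Z + 1) = -2 + (Z - 100)*(1 + Z) = -2 + (-100 + Z)*(1 + Z) = -2 + (1 + Z)*(-100 + Z))
W(y(10)) - 31936 = (-102 + (-10)² - 99*(-10)) - 31936 = (-102 + 100 + 990) - 31936 = 988 - 31936 = -30948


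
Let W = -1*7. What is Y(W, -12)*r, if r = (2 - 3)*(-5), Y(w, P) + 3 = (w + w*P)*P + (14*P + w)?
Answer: -5510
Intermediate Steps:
W = -7
Y(w, P) = -3 + w + 14*P + P*(w + P*w) (Y(w, P) = -3 + ((w + w*P)*P + (14*P + w)) = -3 + ((w + P*w)*P + (w + 14*P)) = -3 + (P*(w + P*w) + (w + 14*P)) = -3 + (w + 14*P + P*(w + P*w)) = -3 + w + 14*P + P*(w + P*w))
r = 5 (r = -1*(-5) = 5)
Y(W, -12)*r = (-3 - 7 + 14*(-12) - 12*(-7) - 7*(-12)**2)*5 = (-3 - 7 - 168 + 84 - 7*144)*5 = (-3 - 7 - 168 + 84 - 1008)*5 = -1102*5 = -5510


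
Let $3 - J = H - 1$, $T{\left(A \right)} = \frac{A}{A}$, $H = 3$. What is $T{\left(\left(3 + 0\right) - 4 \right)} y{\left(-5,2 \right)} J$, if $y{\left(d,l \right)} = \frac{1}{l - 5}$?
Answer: $- \frac{1}{3} \approx -0.33333$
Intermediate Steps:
$y{\left(d,l \right)} = \frac{1}{-5 + l}$
$T{\left(A \right)} = 1$
$J = 1$ ($J = 3 - \left(3 - 1\right) = 3 - 2 = 1$)
$T{\left(\left(3 + 0\right) - 4 \right)} y{\left(-5,2 \right)} J = 1 \frac{1}{-5 + 2} \cdot 1 = 1 \frac{1}{-3} \cdot 1 = 1 \left(- \frac{1}{3}\right) 1 = \left(- \frac{1}{3}\right) 1 = - \frac{1}{3}$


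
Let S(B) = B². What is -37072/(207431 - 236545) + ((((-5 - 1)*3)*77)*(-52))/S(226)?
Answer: 498974210/185878333 ≈ 2.6844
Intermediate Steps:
-37072/(207431 - 236545) + ((((-5 - 1)*3)*77)*(-52))/S(226) = -37072/(207431 - 236545) + ((((-5 - 1)*3)*77)*(-52))/(226²) = -37072/(-29114) + ((-6*3*77)*(-52))/51076 = -37072*(-1/29114) + (-18*77*(-52))*(1/51076) = 18536/14557 - 1386*(-52)*(1/51076) = 18536/14557 + 72072*(1/51076) = 18536/14557 + 18018/12769 = 498974210/185878333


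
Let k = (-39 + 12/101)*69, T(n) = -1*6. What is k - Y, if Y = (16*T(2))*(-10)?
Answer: -367923/101 ≈ -3642.8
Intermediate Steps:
T(n) = -6
Y = 960 (Y = (16*(-6))*(-10) = -96*(-10) = 960)
k = -270963/101 (k = (-39 + 12*(1/101))*69 = (-39 + 12/101)*69 = -3927/101*69 = -270963/101 ≈ -2682.8)
k - Y = -270963/101 - 1*960 = -270963/101 - 960 = -367923/101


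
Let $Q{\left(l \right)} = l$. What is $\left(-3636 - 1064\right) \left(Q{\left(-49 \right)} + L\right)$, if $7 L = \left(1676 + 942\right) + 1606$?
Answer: $- \frac{18240700}{7} \approx -2.6058 \cdot 10^{6}$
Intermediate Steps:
$L = \frac{4224}{7}$ ($L = \frac{\left(1676 + 942\right) + 1606}{7} = \frac{2618 + 1606}{7} = \frac{1}{7} \cdot 4224 = \frac{4224}{7} \approx 603.43$)
$\left(-3636 - 1064\right) \left(Q{\left(-49 \right)} + L\right) = \left(-3636 - 1064\right) \left(-49 + \frac{4224}{7}\right) = \left(-4700\right) \frac{3881}{7} = - \frac{18240700}{7}$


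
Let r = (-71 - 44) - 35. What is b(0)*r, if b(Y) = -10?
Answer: 1500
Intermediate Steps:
r = -150 (r = -115 - 35 = -150)
b(0)*r = -10*(-150) = 1500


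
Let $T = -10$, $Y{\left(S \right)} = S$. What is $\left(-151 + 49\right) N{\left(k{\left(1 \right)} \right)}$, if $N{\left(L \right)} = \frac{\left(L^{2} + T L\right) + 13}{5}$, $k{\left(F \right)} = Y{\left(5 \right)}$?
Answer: $\frac{1224}{5} \approx 244.8$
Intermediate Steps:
$k{\left(F \right)} = 5$
$N{\left(L \right)} = \frac{13}{5} - 2 L + \frac{L^{2}}{5}$ ($N{\left(L \right)} = \frac{\left(L^{2} - 10 L\right) + 13}{5} = \left(13 + L^{2} - 10 L\right) \frac{1}{5} = \frac{13}{5} - 2 L + \frac{L^{2}}{5}$)
$\left(-151 + 49\right) N{\left(k{\left(1 \right)} \right)} = \left(-151 + 49\right) \left(\frac{13}{5} - 10 + \frac{5^{2}}{5}\right) = - 102 \left(\frac{13}{5} - 10 + \frac{1}{5} \cdot 25\right) = - 102 \left(\frac{13}{5} - 10 + 5\right) = \left(-102\right) \left(- \frac{12}{5}\right) = \frac{1224}{5}$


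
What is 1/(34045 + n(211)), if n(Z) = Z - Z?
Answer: 1/34045 ≈ 2.9373e-5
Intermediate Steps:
n(Z) = 0
1/(34045 + n(211)) = 1/(34045 + 0) = 1/34045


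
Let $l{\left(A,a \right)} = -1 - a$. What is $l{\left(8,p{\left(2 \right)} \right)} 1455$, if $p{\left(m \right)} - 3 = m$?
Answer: $-8730$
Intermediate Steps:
$p{\left(m \right)} = 3 + m$
$l{\left(8,p{\left(2 \right)} \right)} 1455 = \left(-1 - \left(3 + 2\right)\right) 1455 = \left(-1 - 5\right) 1455 = \left(-6\right) 1455 = -8730$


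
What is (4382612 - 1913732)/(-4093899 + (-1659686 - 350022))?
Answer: -2468880/6103607 ≈ -0.40450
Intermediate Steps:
(4382612 - 1913732)/(-4093899 + (-1659686 - 350022)) = 2468880/(-4093899 - 2009708) = 2468880/(-6103607) = 2468880*(-1/6103607) = -2468880/6103607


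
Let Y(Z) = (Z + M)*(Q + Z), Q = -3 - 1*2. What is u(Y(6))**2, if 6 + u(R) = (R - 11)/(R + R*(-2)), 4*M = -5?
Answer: 7921/361 ≈ 21.942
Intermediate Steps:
Q = -5 (Q = -3 - 2 = -5)
M = -5/4 (M = (1/4)*(-5) = -5/4 ≈ -1.2500)
Y(Z) = (-5 + Z)*(-5/4 + Z) (Y(Z) = (Z - 5/4)*(-5 + Z) = (-5/4 + Z)*(-5 + Z) = (-5 + Z)*(-5/4 + Z))
u(R) = -6 - (-11 + R)/R (u(R) = -6 + (R - 11)/(R + R*(-2)) = -6 + (-11 + R)/(R - 2*R) = -6 + (-11 + R)/((-R)) = -6 + (-11 + R)*(-1/R) = -6 - (-11 + R)/R)
u(Y(6))**2 = (-7 + 11/(25/4 + 6**2 - 25/4*6))**2 = (-7 + 11/(25/4 + 36 - 75/2))**2 = (-7 + 11/(19/4))**2 = (-7 + 11*(4/19))**2 = (-7 + 44/19)**2 = (-89/19)**2 = 7921/361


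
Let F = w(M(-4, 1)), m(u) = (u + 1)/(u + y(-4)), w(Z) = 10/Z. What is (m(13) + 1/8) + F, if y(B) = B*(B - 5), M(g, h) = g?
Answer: -117/56 ≈ -2.0893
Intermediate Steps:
y(B) = B*(-5 + B)
m(u) = (1 + u)/(36 + u) (m(u) = (u + 1)/(u - 4*(-5 - 4)) = (1 + u)/(u - 4*(-9)) = (1 + u)/(u + 36) = (1 + u)/(36 + u))
F = -5/2 (F = 10/(-4) = 10*(-¼) = -5/2 ≈ -2.5000)
(m(13) + 1/8) + F = ((1 + 13)/(36 + 13) + 1/8) - 5/2 = (14/49 + ⅛) - 5/2 = ((1/49)*14 + ⅛) - 5/2 = (2/7 + ⅛) - 5/2 = 23/56 - 5/2 = -117/56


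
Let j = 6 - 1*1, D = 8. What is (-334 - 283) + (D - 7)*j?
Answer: -612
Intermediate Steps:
j = 5 (j = 6 - 1 = 5)
(-334 - 283) + (D - 7)*j = (-334 - 283) + (8 - 7)*5 = -617 + 1*5 = -617 + 5 = -612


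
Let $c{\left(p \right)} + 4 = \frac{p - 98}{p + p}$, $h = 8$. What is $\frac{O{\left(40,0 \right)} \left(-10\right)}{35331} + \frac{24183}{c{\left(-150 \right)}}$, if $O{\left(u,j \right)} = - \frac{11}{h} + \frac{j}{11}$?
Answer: $- \frac{128161429405}{16817556} \approx -7620.7$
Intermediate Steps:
$c{\left(p \right)} = -4 + \frac{-98 + p}{2 p}$ ($c{\left(p \right)} = -4 + \frac{p - 98}{p + p} = -4 + \frac{-98 + p}{2 p}$)
$O{\left(u,j \right)} = - \frac{11}{8} + \frac{j}{11}$
$\frac{O{\left(40,0 \right)} \left(-10\right)}{35331} + \frac{24183}{c{\left(-150 \right)}} = \frac{\left(- \frac{11}{8} + \frac{1}{11} \cdot 0\right) \left(-10\right)}{35331} + \frac{24183}{- \frac{7}{2} - \frac{49}{-150}} = \left(- \frac{11}{8} + 0\right) \left(-10\right) \frac{1}{35331} + \frac{24183}{- \frac{7}{2} - - \frac{49}{150}} = \left(- \frac{11}{8}\right) \left(-10\right) \frac{1}{35331} + \frac{24183}{- \frac{7}{2} + \frac{49}{150}} = \frac{55}{4} \cdot \frac{1}{35331} + \frac{24183}{- \frac{238}{75}} = \frac{55}{141324} + 24183 \left(- \frac{75}{238}\right) = \frac{55}{141324} - \frac{1813725}{238} = - \frac{128161429405}{16817556}$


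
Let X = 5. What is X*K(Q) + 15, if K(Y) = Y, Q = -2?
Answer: 5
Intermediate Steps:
X*K(Q) + 15 = 5*(-2) + 15 = -10 + 15 = 5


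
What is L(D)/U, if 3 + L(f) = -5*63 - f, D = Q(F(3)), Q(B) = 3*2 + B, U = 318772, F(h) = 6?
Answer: -165/159386 ≈ -0.0010352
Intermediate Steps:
Q(B) = 6 + B
D = 12 (D = 6 + 6 = 12)
L(f) = -318 - f (L(f) = -3 + (-5*63 - f) = -3 + (-315 - f) = -318 - f)
L(D)/U = (-318 - 1*12)/318772 = (-318 - 12)*(1/318772) = -330*1/318772 = -165/159386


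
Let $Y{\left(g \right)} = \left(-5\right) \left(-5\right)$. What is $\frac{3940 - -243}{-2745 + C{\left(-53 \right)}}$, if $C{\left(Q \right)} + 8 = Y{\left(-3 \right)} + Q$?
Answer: $- \frac{4183}{2781} \approx -1.5041$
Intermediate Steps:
$Y{\left(g \right)} = 25$
$C{\left(Q \right)} = 17 + Q$ ($C{\left(Q \right)} = -8 + \left(25 + Q\right) = 17 + Q$)
$\frac{3940 - -243}{-2745 + C{\left(-53 \right)}} = \frac{3940 - -243}{-2745 + \left(17 - 53\right)} = \frac{3940 + 243}{-2745 - 36} = \frac{4183}{-2781} = 4183 \left(- \frac{1}{2781}\right) = - \frac{4183}{2781}$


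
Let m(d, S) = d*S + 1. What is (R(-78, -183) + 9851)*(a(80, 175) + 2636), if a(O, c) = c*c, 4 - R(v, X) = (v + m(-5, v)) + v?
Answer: 319970820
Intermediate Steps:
m(d, S) = 1 + S*d (m(d, S) = S*d + 1 = 1 + S*d)
R(v, X) = 3 + 3*v (R(v, X) = 4 - ((v + (1 + v*(-5))) + v) = 4 - ((v + (1 - 5*v)) + v) = 4 - ((1 - 4*v) + v) = 4 - (1 - 3*v) = 4 + (-1 + 3*v) = 3 + 3*v)
a(O, c) = c²
(R(-78, -183) + 9851)*(a(80, 175) + 2636) = ((3 + 3*(-78)) + 9851)*(175² + 2636) = ((3 - 234) + 9851)*(30625 + 2636) = (-231 + 9851)*33261 = 9620*33261 = 319970820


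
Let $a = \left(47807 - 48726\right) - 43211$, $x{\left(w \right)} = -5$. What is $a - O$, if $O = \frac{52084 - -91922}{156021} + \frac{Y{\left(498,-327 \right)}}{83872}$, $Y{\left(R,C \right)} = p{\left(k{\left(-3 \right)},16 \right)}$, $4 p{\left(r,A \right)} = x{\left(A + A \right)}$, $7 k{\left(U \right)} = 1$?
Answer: $- \frac{769984182313021}{17447724416} \approx -44131.0$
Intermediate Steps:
$k{\left(U \right)} = \frac{1}{7}$ ($k{\left(U \right)} = \frac{1}{7} \cdot 1 = \frac{1}{7}$)
$a = -44130$ ($a = -919 - 43211 = -44130$)
$p{\left(r,A \right)} = - \frac{5}{4}$ ($p{\left(r,A \right)} = \frac{1}{4} \left(-5\right) = - \frac{5}{4}$)
$Y{\left(R,C \right)} = - \frac{5}{4}$
$O = \frac{16103834941}{17447724416}$ ($O = \frac{52084 - -91922}{156021} - \frac{5}{4 \cdot 83872} = \left(52084 + 91922\right) \frac{1}{156021} - \frac{5}{335488} = 144006 \cdot \frac{1}{156021} - \frac{5}{335488} = \frac{48002}{52007} - \frac{5}{335488} = \frac{16103834941}{17447724416} \approx 0.92298$)
$a - O = -44130 - \frac{16103834941}{17447724416} = - \frac{769984182313021}{17447724416}$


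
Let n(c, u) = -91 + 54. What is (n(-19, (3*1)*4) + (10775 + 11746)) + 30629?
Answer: 53113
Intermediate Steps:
n(c, u) = -37
(n(-19, (3*1)*4) + (10775 + 11746)) + 30629 = (-37 + (10775 + 11746)) + 30629 = (-37 + 22521) + 30629 = 22484 + 30629 = 53113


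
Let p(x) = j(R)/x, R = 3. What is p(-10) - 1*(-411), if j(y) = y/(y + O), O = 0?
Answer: 4109/10 ≈ 410.90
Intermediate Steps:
j(y) = 1 (j(y) = y/(y + 0) = y/y = 1)
p(x) = 1/x
p(-10) - 1*(-411) = 1/(-10) - 1*(-411) = -⅒ + 411 = 4109/10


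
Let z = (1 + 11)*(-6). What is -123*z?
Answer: 8856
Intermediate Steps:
z = -72 (z = 12*(-6) = -72)
-123*z = -123*(-72) = 8856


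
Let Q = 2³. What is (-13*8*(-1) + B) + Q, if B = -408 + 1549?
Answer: 1253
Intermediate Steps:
B = 1141
Q = 8
(-13*8*(-1) + B) + Q = (-13*8*(-1) + 1141) + 8 = (-104*(-1) + 1141) + 8 = (104 + 1141) + 8 = 1245 + 8 = 1253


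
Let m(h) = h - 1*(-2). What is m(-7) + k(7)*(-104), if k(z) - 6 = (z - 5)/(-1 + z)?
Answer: -1991/3 ≈ -663.67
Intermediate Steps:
m(h) = 2 + h (m(h) = h + 2 = 2 + h)
k(z) = 6 + (-5 + z)/(-1 + z) (k(z) = 6 + (z - 5)/(-1 + z) = 6 + (-5 + z)/(-1 + z))
m(-7) + k(7)*(-104) = (2 - 7) + ((-11 + 7*7)/(-1 + 7))*(-104) = -5 + ((-11 + 49)/6)*(-104) = -5 + ((⅙)*38)*(-104) = -5 + (19/3)*(-104) = -5 - 1976/3 = -1991/3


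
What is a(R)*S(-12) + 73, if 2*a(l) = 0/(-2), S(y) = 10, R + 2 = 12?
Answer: 73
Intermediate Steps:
R = 10 (R = -2 + 12 = 10)
a(l) = 0 (a(l) = (0/(-2))/2 = (0*(-½))/2 = (½)*0 = 0)
a(R)*S(-12) + 73 = 0*10 + 73 = 0 + 73 = 73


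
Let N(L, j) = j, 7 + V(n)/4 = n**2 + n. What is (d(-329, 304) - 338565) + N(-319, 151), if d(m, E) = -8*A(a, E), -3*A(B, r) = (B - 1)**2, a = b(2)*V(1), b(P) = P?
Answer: -1001794/3 ≈ -3.3393e+5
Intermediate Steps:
V(n) = -28 + 4*n + 4*n**2 (V(n) = -28 + 4*(n**2 + n) = -28 + 4*(n + n**2) = -28 + (4*n + 4*n**2) = -28 + 4*n + 4*n**2)
a = -40 (a = 2*(-28 + 4*1 + 4*1**2) = 2*(-28 + 4 + 4*1) = 2*(-28 + 4 + 4) = 2*(-20) = -40)
A(B, r) = -(-1 + B)**2/3 (A(B, r) = -(B - 1)**2/3 = -(-1 + B)**2/3)
d(m, E) = 13448/3 (d(m, E) = -(-8)*(-1 - 40)**2/3 = -(-8)*(-41)**2/3 = -(-8)*1681/3 = -8*(-1681/3) = 13448/3)
(d(-329, 304) - 338565) + N(-319, 151) = (13448/3 - 338565) + 151 = -1002247/3 + 151 = -1001794/3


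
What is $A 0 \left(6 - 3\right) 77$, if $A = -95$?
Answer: $0$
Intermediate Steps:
$A 0 \left(6 - 3\right) 77 = - 95 \cdot 0 \left(6 - 3\right) 77 = - 95 \cdot 0 \cdot 3 \cdot 77 = \left(-95\right) 0 \cdot 77 = 0 \cdot 77 = 0$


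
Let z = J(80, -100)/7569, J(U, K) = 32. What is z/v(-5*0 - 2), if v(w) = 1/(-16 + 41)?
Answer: 800/7569 ≈ 0.10569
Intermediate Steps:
v(w) = 1/25
z = 32/7569 ≈ 0.0042278
z/v(-5*0 - 2) = 32/(7569*(1/25)) = (32/7569)*25 = 800/7569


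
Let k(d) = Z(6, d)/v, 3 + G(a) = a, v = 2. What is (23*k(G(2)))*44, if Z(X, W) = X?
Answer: 3036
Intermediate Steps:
G(a) = -3 + a
k(d) = 3 (k(d) = 6/2 = 6*(½) = 3)
(23*k(G(2)))*44 = (23*3)*44 = 69*44 = 3036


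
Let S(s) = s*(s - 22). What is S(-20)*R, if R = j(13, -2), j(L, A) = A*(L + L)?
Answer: -43680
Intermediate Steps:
j(L, A) = 2*A*L (j(L, A) = A*(2*L) = 2*A*L)
S(s) = s*(-22 + s)
R = -52 (R = 2*(-2)*13 = -52)
S(-20)*R = -20*(-22 - 20)*(-52) = -20*(-42)*(-52) = 840*(-52) = -43680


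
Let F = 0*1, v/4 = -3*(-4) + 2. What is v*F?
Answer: 0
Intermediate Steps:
v = 56 (v = 4*(-3*(-4) + 2) = 4*(12 + 2) = 4*14 = 56)
F = 0
v*F = 56*0 = 0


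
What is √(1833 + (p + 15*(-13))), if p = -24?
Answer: √1614 ≈ 40.175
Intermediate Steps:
√(1833 + (p + 15*(-13))) = √(1833 + (-24 + 15*(-13))) = √(1833 + (-24 - 195)) = √(1833 - 219) = √1614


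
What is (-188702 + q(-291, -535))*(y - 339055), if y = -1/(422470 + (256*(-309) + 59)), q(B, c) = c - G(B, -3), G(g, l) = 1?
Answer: 22034865789347488/343425 ≈ 6.4162e+10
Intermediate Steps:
q(B, c) = -1 + c (q(B, c) = c - 1*1 = c - 1 = -1 + c)
y = -1/343425 (y = -1/(422470 + (-79104 + 59)) = -1/(422470 - 79045) = -1/343425 ≈ -2.9118e-6)
(-188702 + q(-291, -535))*(y - 339055) = (-188702 + (-1 - 535))*(-1/343425 - 339055) = (-188702 - 536)*(-116439963376/343425) = -189238*(-116439963376/343425) = 22034865789347488/343425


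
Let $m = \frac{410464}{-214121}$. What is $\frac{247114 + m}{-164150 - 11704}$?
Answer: $- \frac{26455943165}{18827017167} \approx -1.4052$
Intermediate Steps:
$m = - \frac{410464}{214121}$ ($m = 410464 \left(- \frac{1}{214121}\right) = - \frac{410464}{214121} \approx -1.917$)
$\frac{247114 + m}{-164150 - 11704} = \frac{247114 - \frac{410464}{214121}}{-164150 - 11704} = \frac{52911886330}{214121 \left(-175854\right)} = \frac{52911886330}{214121} \left(- \frac{1}{175854}\right) = - \frac{26455943165}{18827017167}$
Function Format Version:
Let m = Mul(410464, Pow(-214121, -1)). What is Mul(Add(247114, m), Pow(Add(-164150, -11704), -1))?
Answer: Rational(-26455943165, 18827017167) ≈ -1.4052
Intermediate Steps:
m = Rational(-410464, 214121) (m = Mul(410464, Rational(-1, 214121)) = Rational(-410464, 214121) ≈ -1.9170)
Mul(Add(247114, m), Pow(Add(-164150, -11704), -1)) = Mul(Add(247114, Rational(-410464, 214121)), Pow(Add(-164150, -11704), -1)) = Mul(Rational(52911886330, 214121), Pow(-175854, -1)) = Mul(Rational(52911886330, 214121), Rational(-1, 175854)) = Rational(-26455943165, 18827017167)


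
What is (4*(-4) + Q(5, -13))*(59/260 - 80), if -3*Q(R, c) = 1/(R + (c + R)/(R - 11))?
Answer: 1265201/988 ≈ 1280.6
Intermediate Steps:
Q(R, c) = -1/(3*(R + (R + c)/(-11 + R))) (Q(R, c) = -1/(3*(R + (c + R)/(R - 11))) = -1/(3*(R + (R + c)/(-11 + R))))
(4*(-4) + Q(5, -13))*(59/260 - 80) = (4*(-4) + (11 - 1*5)/(3*(-13 + 5² - 10*5)))*(59/260 - 80) = (-16 + (11 - 5)/(3*(-13 + 25 - 50)))*(59*(1/260) - 80) = (-16 + (⅓)*6/(-38))*(59/260 - 80) = (-16 + (⅓)*(-1/38)*6)*(-20741/260) = (-16 - 1/19)*(-20741/260) = -305/19*(-20741/260) = 1265201/988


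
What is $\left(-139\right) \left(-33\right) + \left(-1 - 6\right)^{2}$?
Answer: $4636$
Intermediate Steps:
$\left(-139\right) \left(-33\right) + \left(-1 - 6\right)^{2} = 4587 + \left(-7\right)^{2} = 4587 + 49 = 4636$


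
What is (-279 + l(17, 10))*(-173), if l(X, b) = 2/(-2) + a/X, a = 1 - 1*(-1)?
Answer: 823134/17 ≈ 48420.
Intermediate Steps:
a = 2 (a = 1 + 1 = 2)
l(X, b) = -1 + 2/X (l(X, b) = 2/(-2) + 2/X = 2*(-½) + 2/X = -1 + 2/X)
(-279 + l(17, 10))*(-173) = (-279 + (2 - 1*17)/17)*(-173) = (-279 + (2 - 17)/17)*(-173) = (-279 + (1/17)*(-15))*(-173) = (-279 - 15/17)*(-173) = -4758/17*(-173) = 823134/17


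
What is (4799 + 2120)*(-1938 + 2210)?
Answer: 1881968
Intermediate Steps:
(4799 + 2120)*(-1938 + 2210) = 6919*272 = 1881968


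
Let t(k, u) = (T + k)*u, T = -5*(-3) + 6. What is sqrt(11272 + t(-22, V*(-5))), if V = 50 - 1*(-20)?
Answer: sqrt(11622) ≈ 107.81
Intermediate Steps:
V = 70 (V = 50 + 20 = 70)
T = 21 (T = 15 + 6 = 21)
t(k, u) = u*(21 + k) (t(k, u) = (21 + k)*u = u*(21 + k))
sqrt(11272 + t(-22, V*(-5))) = sqrt(11272 + (70*(-5))*(21 - 22)) = sqrt(11272 - 350*(-1)) = sqrt(11272 + 350) = sqrt(11622)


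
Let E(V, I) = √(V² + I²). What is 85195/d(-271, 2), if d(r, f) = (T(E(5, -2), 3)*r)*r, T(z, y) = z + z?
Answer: 85195*√29/4259578 ≈ 0.10771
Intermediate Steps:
E(V, I) = √(I² + V²)
T(z, y) = 2*z
d(r, f) = 2*√29*r² (d(r, f) = ((2*√((-2)² + 5²))*r)*r = ((2*√(4 + 25))*r)*r = ((2*√29)*r)*r = (2*r*√29)*r = 2*√29*r²)
85195/d(-271, 2) = 85195/((2*√29*(-271)²)) = 85195/((2*√29*73441)) = 85195/((146882*√29)) = 85195*(√29/4259578) = 85195*√29/4259578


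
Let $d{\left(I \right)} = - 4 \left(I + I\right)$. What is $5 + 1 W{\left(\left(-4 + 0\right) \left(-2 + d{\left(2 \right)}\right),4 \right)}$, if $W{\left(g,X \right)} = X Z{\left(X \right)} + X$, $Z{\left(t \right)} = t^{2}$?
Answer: $73$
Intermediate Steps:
$d{\left(I \right)} = - 8 I$ ($d{\left(I \right)} = - 4 \cdot 2 I = - 8 I$)
$W{\left(g,X \right)} = X + X^{3}$ ($W{\left(g,X \right)} = X X^{2} + X = X^{3} + X = X + X^{3}$)
$5 + 1 W{\left(\left(-4 + 0\right) \left(-2 + d{\left(2 \right)}\right),4 \right)} = 5 + 1 \left(4 + 4^{3}\right) = 5 + 1 \left(4 + 64\right) = 5 + 1 \cdot 68 = 5 + 68 = 73$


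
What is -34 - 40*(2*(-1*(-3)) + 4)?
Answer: -434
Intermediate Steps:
-34 - 40*(2*(-1*(-3)) + 4) = -34 - 40*(2*3 + 4) = -34 - 40*(6 + 4) = -34 - 40*10 = -34 - 400 = -434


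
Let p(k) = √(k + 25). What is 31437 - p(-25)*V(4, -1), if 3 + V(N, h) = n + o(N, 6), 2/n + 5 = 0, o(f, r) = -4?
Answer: 31437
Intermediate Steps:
p(k) = √(25 + k)
n = -⅖ (n = 2/(-5 + 0) = 2/(-5) = 2*(-⅕) = -⅖ ≈ -0.40000)
V(N, h) = -37/5 (V(N, h) = -3 + (-⅖ - 4) = -3 - 22/5 = -37/5)
31437 - p(-25)*V(4, -1) = 31437 - √(25 - 25)*(-37)/5 = 31437 - √0*(-37)/5 = 31437 - 0*(-37)/5 = 31437 - 1*0 = 31437 + 0 = 31437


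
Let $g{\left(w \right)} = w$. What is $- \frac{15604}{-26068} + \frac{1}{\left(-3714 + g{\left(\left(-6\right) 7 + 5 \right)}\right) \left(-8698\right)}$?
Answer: $\frac{127274804915}{212624932366} \approx 0.59859$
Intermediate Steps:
$- \frac{15604}{-26068} + \frac{1}{\left(-3714 + g{\left(\left(-6\right) 7 + 5 \right)}\right) \left(-8698\right)} = - \frac{15604}{-26068} + \frac{1}{\left(-3714 + \left(\left(-6\right) 7 + 5\right)\right) \left(-8698\right)} = \left(-15604\right) \left(- \frac{1}{26068}\right) + \frac{1}{-3714 + \left(-42 + 5\right)} \left(- \frac{1}{8698}\right) = \frac{3901}{6517} + \frac{1}{-3714 - 37} \left(- \frac{1}{8698}\right) = \frac{3901}{6517} + \frac{1}{-3751} \left(- \frac{1}{8698}\right) = \frac{3901}{6517} - - \frac{1}{32626198} = \frac{3901}{6517} + \frac{1}{32626198} = \frac{127274804915}{212624932366}$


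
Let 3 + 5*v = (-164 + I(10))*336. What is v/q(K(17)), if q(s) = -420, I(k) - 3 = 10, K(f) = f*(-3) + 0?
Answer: 16913/700 ≈ 24.161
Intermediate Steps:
K(f) = -3*f (K(f) = -3*f + 0 = -3*f)
I(k) = 13 (I(k) = 3 + 10 = 13)
v = -50739/5 (v = -⅗ + ((-164 + 13)*336)/5 = -⅗ + (-151*336)/5 = -⅗ + (⅕)*(-50736) = -⅗ - 50736/5 = -50739/5 ≈ -10148.)
v/q(K(17)) = -50739/5/(-420) = -50739/5*(-1/420) = 16913/700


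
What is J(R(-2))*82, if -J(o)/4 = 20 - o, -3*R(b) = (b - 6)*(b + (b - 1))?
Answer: -32800/3 ≈ -10933.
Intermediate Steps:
R(b) = -(-1 + 2*b)*(-6 + b)/3 (R(b) = -(b - 6)*(b + (b - 1))/3 = -(-6 + b)*(b + (-1 + b))/3 = -(-6 + b)*(-1 + 2*b)/3 = -(-1 + 2*b)*(-6 + b)/3)
J(o) = -80 + 4*o (J(o) = -4*(20 - o) = -80 + 4*o)
J(R(-2))*82 = (-80 + 4*(-2 - ⅔*(-2)² + (13/3)*(-2)))*82 = (-80 + 4*(-2 - ⅔*4 - 26/3))*82 = (-80 + 4*(-2 - 8/3 - 26/3))*82 = (-80 + 4*(-40/3))*82 = (-80 - 160/3)*82 = -400/3*82 = -32800/3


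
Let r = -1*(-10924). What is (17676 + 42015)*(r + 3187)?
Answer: 842299701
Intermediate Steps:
r = 10924
(17676 + 42015)*(r + 3187) = (17676 + 42015)*(10924 + 3187) = 59691*14111 = 842299701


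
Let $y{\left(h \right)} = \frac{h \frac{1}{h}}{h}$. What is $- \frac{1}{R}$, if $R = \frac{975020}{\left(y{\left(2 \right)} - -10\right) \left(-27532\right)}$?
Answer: $\frac{144543}{487510} \approx 0.29649$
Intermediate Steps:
$y{\left(h \right)} = \frac{1}{h}$ ($y{\left(h \right)} = 1 \frac{1}{h} = \frac{1}{h}$)
$R = - \frac{487510}{144543}$ ($R = \frac{975020}{\left(\frac{1}{2} - -10\right) \left(-27532\right)} = \frac{975020}{\left(\frac{1}{2} + 10\right) \left(-27532\right)} = \frac{975020}{\frac{21}{2} \left(-27532\right)} = \frac{975020}{-289086} = 975020 \left(- \frac{1}{289086}\right) = - \frac{487510}{144543} \approx -3.3728$)
$- \frac{1}{R} = - \frac{1}{- \frac{487510}{144543}} = \left(-1\right) \left(- \frac{144543}{487510}\right) = \frac{144543}{487510}$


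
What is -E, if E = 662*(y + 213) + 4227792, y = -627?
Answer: -3953724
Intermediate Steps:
E = 3953724 (E = 662*(-627 + 213) + 4227792 = 662*(-414) + 4227792 = -274068 + 4227792 = 3953724)
-E = -1*3953724 = -3953724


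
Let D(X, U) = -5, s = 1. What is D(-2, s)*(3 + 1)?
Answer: -20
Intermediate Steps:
D(-2, s)*(3 + 1) = -5*(3 + 1) = -5*4 = -20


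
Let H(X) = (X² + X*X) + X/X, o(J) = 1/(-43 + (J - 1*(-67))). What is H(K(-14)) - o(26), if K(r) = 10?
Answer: 10049/50 ≈ 200.98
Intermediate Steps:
o(J) = 1/(24 + J) (o(J) = 1/(-43 + (J + 67)) = 1/(-43 + (67 + J)) = 1/(24 + J))
H(X) = 1 + 2*X² (H(X) = (X² + X²) + 1 = 2*X² + 1 = 1 + 2*X²)
H(K(-14)) - o(26) = (1 + 2*10²) - 1/(24 + 26) = (1 + 2*100) - 1/50 = (1 + 200) - 1*1/50 = 201 - 1/50 = 10049/50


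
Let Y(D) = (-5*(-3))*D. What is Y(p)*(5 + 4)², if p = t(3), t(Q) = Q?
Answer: 3645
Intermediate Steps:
p = 3
Y(D) = 15*D
Y(p)*(5 + 4)² = (15*3)*(5 + 4)² = 45*9² = 45*81 = 3645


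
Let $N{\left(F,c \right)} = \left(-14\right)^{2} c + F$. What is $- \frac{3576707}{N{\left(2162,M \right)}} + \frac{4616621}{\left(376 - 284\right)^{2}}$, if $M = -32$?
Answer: $\frac{24623780179}{17393520} \approx 1415.7$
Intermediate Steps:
$N{\left(F,c \right)} = F + 196 c$ ($N{\left(F,c \right)} = 196 c + F = F + 196 c$)
$- \frac{3576707}{N{\left(2162,M \right)}} + \frac{4616621}{\left(376 - 284\right)^{2}} = - \frac{3576707}{2162 + 196 \left(-32\right)} + \frac{4616621}{\left(376 - 284\right)^{2}} = - \frac{3576707}{2162 - 6272} + \frac{4616621}{92^{2}} = - \frac{3576707}{-4110} + \frac{4616621}{8464} = \left(-3576707\right) \left(- \frac{1}{4110}\right) + 4616621 \cdot \frac{1}{8464} = \frac{3576707}{4110} + \frac{4616621}{8464} = \frac{24623780179}{17393520}$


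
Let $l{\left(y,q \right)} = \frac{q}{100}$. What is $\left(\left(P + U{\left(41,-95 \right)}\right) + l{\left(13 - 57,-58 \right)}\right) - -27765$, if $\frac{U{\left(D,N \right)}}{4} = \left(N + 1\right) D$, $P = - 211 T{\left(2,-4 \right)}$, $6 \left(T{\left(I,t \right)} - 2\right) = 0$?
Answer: $\frac{596321}{50} \approx 11926.0$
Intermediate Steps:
$T{\left(I,t \right)} = 2$ ($T{\left(I,t \right)} = 2 + \frac{1}{6} \cdot 0 = 2 + 0 = 2$)
$P = -422$ ($P = \left(-211\right) 2 = -422$)
$U{\left(D,N \right)} = 4 D \left(1 + N\right)$ ($U{\left(D,N \right)} = 4 \left(N + 1\right) D = 4 \left(1 + N\right) D = 4 D \left(1 + N\right)$)
$l{\left(y,q \right)} = \frac{q}{100}$ ($l{\left(y,q \right)} = q \frac{1}{100} = \frac{q}{100}$)
$\left(\left(P + U{\left(41,-95 \right)}\right) + l{\left(13 - 57,-58 \right)}\right) - -27765 = \left(\left(-422 + 4 \cdot 41 \left(1 - 95\right)\right) + \frac{1}{100} \left(-58\right)\right) - -27765 = \left(\left(-422 + 4 \cdot 41 \left(-94\right)\right) - \frac{29}{50}\right) + 27765 = \left(\left(-422 - 15416\right) - \frac{29}{50}\right) + 27765 = \left(-15838 - \frac{29}{50}\right) + 27765 = - \frac{791929}{50} + 27765 = \frac{596321}{50}$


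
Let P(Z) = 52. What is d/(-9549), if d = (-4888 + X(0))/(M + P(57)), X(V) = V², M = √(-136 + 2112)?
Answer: 2444/66843 - 94*√494/66843 ≈ 0.0053071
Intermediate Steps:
M = 2*√494 (M = √1976 = 2*√494 ≈ 44.452)
d = -4888/(52 + 2*√494) (d = (-4888 + 0²)/(2*√494 + 52) = (-4888 + 0)/(52 + 2*√494) = -4888/(52 + 2*√494) ≈ -50.678)
d/(-9549) = (-2444/7 + 94*√494/7)/(-9549) = (-2444/7 + 94*√494/7)*(-1/9549) = 2444/66843 - 94*√494/66843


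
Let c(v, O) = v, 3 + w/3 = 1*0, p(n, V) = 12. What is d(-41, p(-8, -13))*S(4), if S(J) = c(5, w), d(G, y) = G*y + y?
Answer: -2400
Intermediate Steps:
w = -9 (w = -9 + 3*(1*0) = -9 + 3*0 = -9 + 0 = -9)
d(G, y) = y + G*y
S(J) = 5
d(-41, p(-8, -13))*S(4) = (12*(1 - 41))*5 = (12*(-40))*5 = -480*5 = -2400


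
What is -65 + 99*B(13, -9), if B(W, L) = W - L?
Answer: 2113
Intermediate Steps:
-65 + 99*B(13, -9) = -65 + 99*(13 - 1*(-9)) = -65 + 99*(13 + 9) = -65 + 99*22 = -65 + 2178 = 2113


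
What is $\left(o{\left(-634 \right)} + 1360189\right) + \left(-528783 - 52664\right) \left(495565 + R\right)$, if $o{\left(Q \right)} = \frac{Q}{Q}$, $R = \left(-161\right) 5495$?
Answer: $226259831300$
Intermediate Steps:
$R = -884695$
$o{\left(Q \right)} = 1$
$\left(o{\left(-634 \right)} + 1360189\right) + \left(-528783 - 52664\right) \left(495565 + R\right) = \left(1 + 1360189\right) + \left(-528783 - 52664\right) \left(495565 - 884695\right) = 1360190 - -226258471110 = 1360190 + 226258471110 = 226259831300$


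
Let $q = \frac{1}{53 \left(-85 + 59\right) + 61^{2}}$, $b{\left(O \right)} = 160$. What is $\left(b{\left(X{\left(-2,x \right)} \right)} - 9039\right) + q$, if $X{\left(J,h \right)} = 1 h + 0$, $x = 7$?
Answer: $- \frac{20803496}{2343} \approx -8879.0$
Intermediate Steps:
$X{\left(J,h \right)} = h$ ($X{\left(J,h \right)} = h + 0 = h$)
$q = \frac{1}{2343}$ ($q = \frac{1}{53 \left(-26\right) + 3721} = \frac{1}{-1378 + 3721} = \frac{1}{2343} \approx 0.0004268$)
$\left(b{\left(X{\left(-2,x \right)} \right)} - 9039\right) + q = \left(160 - 9039\right) + \frac{1}{2343} = -8879 + \frac{1}{2343} = - \frac{20803496}{2343}$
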